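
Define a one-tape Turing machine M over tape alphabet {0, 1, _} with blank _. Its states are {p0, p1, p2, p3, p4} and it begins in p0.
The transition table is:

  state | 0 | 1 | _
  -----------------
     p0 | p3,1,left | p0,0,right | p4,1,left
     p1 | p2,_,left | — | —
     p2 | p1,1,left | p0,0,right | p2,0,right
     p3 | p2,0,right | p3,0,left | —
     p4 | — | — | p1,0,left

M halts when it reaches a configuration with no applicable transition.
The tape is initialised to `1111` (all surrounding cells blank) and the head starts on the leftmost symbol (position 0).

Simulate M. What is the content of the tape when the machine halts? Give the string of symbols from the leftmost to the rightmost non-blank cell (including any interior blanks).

state=p0 head=0 tape=[1]111_   (p0,1)→(p0,0,right)
state=p0 head=1 tape=0[1]11_   (p0,1)→(p0,0,right)
state=p0 head=2 tape=00[1]1_   (p0,1)→(p0,0,right)
state=p0 head=3 tape=000[1]_   (p0,1)→(p0,0,right)
state=p0 head=4 tape=0000[_]   (p0,_)→(p4,1,left)
state=p4 head=3 tape=000[0]1
The non-blank tape span at halt is 00001.

00001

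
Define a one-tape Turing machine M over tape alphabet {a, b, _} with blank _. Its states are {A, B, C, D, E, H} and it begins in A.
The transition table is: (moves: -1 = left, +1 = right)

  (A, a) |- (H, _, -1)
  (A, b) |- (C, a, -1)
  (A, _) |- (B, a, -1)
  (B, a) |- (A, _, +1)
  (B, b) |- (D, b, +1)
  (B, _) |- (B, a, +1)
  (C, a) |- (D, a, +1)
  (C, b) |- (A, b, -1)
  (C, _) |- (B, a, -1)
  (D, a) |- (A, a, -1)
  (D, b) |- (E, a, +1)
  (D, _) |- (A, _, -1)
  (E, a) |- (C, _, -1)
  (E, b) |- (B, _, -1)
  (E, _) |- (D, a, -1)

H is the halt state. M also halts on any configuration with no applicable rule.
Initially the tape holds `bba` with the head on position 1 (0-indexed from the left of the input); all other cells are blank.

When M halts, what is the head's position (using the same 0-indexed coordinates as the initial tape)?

A | __b[b]a   read b → write a, move -1, go to C
C | __[b]aa   read b → write b, move -1, go to A
A | _[_]baa   read _ → write a, move -1, go to B
B | [_]abaa   read _ → write a, move +1, go to B
B | a[a]baa   read a → write _, move +1, go to A
A | a_[b]aa   read b → write a, move -1, go to C
C | a[_]aaa   read _ → write a, move -1, go to B
B | [a]aaaa   read a → write _, move +1, go to A
A | _[a]aaa   read a → write _, move -1, go to H
H | [_]_aaa
At halt the head is at cell -2.

-2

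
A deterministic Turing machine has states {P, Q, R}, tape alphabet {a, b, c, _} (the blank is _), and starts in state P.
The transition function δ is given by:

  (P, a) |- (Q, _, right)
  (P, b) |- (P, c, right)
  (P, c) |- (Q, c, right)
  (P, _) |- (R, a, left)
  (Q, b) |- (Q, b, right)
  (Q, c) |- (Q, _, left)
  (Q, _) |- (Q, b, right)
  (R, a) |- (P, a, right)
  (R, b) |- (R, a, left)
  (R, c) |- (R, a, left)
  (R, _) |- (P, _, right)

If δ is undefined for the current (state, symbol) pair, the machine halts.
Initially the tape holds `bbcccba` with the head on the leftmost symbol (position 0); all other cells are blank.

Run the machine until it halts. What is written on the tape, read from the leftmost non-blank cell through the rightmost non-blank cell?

state=P head=0 tape=_[b]bcccba   (P,b)→(P,c,right)
state=P head=1 tape=_c[b]cccba   (P,b)→(P,c,right)
state=P head=2 tape=_cc[c]ccba   (P,c)→(Q,c,right)
state=Q head=3 tape=_ccc[c]cba   (Q,c)→(Q,_,left)
state=Q head=2 tape=_cc[c]_cba   (Q,c)→(Q,_,left)
state=Q head=1 tape=_c[c]__cba   (Q,c)→(Q,_,left)
state=Q head=0 tape=_[c]___cba   (Q,c)→(Q,_,left)
state=Q head=-1 tape=[_]____cba   (Q,_)→(Q,b,right)
state=Q head=0 tape=b[_]___cba   (Q,_)→(Q,b,right)
state=Q head=1 tape=bb[_]__cba   (Q,_)→(Q,b,right)
state=Q head=2 tape=bbb[_]_cba   (Q,_)→(Q,b,right)
state=Q head=3 tape=bbbb[_]cba   (Q,_)→(Q,b,right)
state=Q head=4 tape=bbbbb[c]ba   (Q,c)→(Q,_,left)
state=Q head=3 tape=bbbb[b]_ba   (Q,b)→(Q,b,right)
state=Q head=4 tape=bbbbb[_]ba   (Q,_)→(Q,b,right)
state=Q head=5 tape=bbbbbb[b]a   (Q,b)→(Q,b,right)
state=Q head=6 tape=bbbbbbb[a]
The non-blank tape span at halt is bbbbbbba.

bbbbbbba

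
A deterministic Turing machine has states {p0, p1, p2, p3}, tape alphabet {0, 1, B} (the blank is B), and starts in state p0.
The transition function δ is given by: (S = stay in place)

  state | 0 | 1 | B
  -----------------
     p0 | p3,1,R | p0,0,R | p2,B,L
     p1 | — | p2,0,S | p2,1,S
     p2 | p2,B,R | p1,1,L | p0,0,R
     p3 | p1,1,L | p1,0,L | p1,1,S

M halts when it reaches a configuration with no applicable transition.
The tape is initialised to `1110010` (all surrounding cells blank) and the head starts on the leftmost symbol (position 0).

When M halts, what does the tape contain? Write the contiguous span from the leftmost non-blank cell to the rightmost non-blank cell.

state=p0 head=0 tape=[1]110010   (p0,1)→(p0,0,R)
state=p0 head=1 tape=0[1]10010   (p0,1)→(p0,0,R)
state=p0 head=2 tape=00[1]0010   (p0,1)→(p0,0,R)
state=p0 head=3 tape=000[0]010   (p0,0)→(p3,1,R)
state=p3 head=4 tape=0001[0]10   (p3,0)→(p1,1,L)
state=p1 head=3 tape=000[1]110   (p1,1)→(p2,0,S)
state=p2 head=3 tape=000[0]110   (p2,0)→(p2,B,R)
state=p2 head=4 tape=000B[1]10   (p2,1)→(p1,1,L)
state=p1 head=3 tape=000[B]110   (p1,B)→(p2,1,S)
state=p2 head=3 tape=000[1]110   (p2,1)→(p1,1,L)
state=p1 head=2 tape=00[0]1110
The non-blank tape span at halt is 0001110.

0001110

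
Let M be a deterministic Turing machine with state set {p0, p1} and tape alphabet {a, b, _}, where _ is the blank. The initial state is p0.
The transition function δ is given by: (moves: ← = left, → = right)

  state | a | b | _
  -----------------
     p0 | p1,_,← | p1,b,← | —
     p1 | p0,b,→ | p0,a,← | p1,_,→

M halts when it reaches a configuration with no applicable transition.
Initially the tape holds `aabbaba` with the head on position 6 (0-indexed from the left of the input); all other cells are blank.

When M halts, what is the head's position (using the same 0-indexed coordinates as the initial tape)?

p0 | _aabbab[a]   read a → write _, move ←, go to p1
p1 | _aabba[b]_   read b → write a, move ←, go to p0
p0 | _aabb[a]a_   read a → write _, move ←, go to p1
p1 | _aab[b]_a_   read b → write a, move ←, go to p0
p0 | _aa[b]a_a_   read b → write b, move ←, go to p1
p1 | _a[a]ba_a_   read a → write b, move →, go to p0
p0 | _ab[b]a_a_   read b → write b, move ←, go to p1
p1 | _a[b]ba_a_   read b → write a, move ←, go to p0
p0 | _[a]aba_a_   read a → write _, move ←, go to p1
p1 | [_]_aba_a_   read _ → write _, move →, go to p1
p1 | _[_]aba_a_   read _ → write _, move →, go to p1
p1 | __[a]ba_a_   read a → write b, move →, go to p0
p0 | __b[b]a_a_   read b → write b, move ←, go to p1
p1 | __[b]ba_a_   read b → write a, move ←, go to p0
p0 | _[_]aba_a_
At halt the head is at cell 0.

0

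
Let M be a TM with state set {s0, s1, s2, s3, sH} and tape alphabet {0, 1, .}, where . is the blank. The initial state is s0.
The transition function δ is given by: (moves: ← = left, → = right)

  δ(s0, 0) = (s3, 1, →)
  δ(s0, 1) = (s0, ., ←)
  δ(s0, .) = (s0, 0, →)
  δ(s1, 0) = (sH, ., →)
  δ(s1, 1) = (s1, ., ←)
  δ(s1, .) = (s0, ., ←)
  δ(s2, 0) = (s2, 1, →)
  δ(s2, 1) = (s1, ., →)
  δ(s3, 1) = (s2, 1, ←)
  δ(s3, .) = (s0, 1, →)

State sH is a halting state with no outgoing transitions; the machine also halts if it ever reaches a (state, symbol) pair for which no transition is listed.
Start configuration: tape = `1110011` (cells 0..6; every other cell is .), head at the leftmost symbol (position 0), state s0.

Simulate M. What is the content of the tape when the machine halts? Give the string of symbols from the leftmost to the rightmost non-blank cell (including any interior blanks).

s0 | .[1]110011   read 1 → write ., move ←, go to s0
s0 | [.].110011   read . → write 0, move →, go to s0
s0 | 0[.]110011   read . → write 0, move →, go to s0
s0 | 00[1]10011   read 1 → write ., move ←, go to s0
s0 | 0[0].10011   read 0 → write 1, move →, go to s3
s3 | 01[.]10011   read . → write 1, move →, go to s0
s0 | 011[1]0011   read 1 → write ., move ←, go to s0
s0 | 01[1].0011   read 1 → write ., move ←, go to s0
s0 | 0[1]..0011   read 1 → write ., move ←, go to s0
s0 | [0]...0011   read 0 → write 1, move →, go to s3
s3 | 1[.]..0011   read . → write 1, move →, go to s0
s0 | 11[.].0011   read . → write 0, move →, go to s0
s0 | 110[.]0011   read . → write 0, move →, go to s0
s0 | 1100[0]011   read 0 → write 1, move →, go to s3
s3 | 11001[0]11
The non-blank tape span at halt is 11001011.

11001011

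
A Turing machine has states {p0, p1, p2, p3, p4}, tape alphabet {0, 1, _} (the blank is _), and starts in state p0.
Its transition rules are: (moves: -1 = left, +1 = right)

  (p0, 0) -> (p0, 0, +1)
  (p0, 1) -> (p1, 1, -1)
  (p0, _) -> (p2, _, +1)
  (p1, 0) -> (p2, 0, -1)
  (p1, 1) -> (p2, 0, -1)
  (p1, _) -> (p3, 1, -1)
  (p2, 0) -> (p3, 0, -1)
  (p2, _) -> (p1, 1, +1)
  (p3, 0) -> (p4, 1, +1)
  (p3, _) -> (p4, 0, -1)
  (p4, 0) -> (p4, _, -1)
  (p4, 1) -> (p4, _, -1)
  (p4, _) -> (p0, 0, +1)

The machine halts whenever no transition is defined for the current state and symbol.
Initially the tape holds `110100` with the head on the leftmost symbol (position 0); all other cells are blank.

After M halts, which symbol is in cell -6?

state=p0 head=0 tape=______[1]10100   (p0,1)→(p1,1,-1)
state=p1 head=-1 tape=_____[_]110100   (p1,_)→(p3,1,-1)
state=p3 head=-2 tape=____[_]1110100   (p3,_)→(p4,0,-1)
state=p4 head=-3 tape=___[_]01110100   (p4,_)→(p0,0,+1)
state=p0 head=-2 tape=___0[0]1110100   (p0,0)→(p0,0,+1)
state=p0 head=-1 tape=___00[1]110100   (p0,1)→(p1,1,-1)
state=p1 head=-2 tape=___0[0]1110100   (p1,0)→(p2,0,-1)
state=p2 head=-3 tape=___[0]01110100   (p2,0)→(p3,0,-1)
state=p3 head=-4 tape=__[_]001110100   (p3,_)→(p4,0,-1)
state=p4 head=-5 tape=_[_]0001110100   (p4,_)→(p0,0,+1)
state=p0 head=-4 tape=_0[0]001110100   (p0,0)→(p0,0,+1)
state=p0 head=-3 tape=_00[0]01110100   (p0,0)→(p0,0,+1)
state=p0 head=-2 tape=_000[0]1110100   (p0,0)→(p0,0,+1)
state=p0 head=-1 tape=_0000[1]110100   (p0,1)→(p1,1,-1)
state=p1 head=-2 tape=_000[0]1110100   (p1,0)→(p2,0,-1)
state=p2 head=-3 tape=_00[0]01110100   (p2,0)→(p3,0,-1)
state=p3 head=-4 tape=_0[0]001110100   (p3,0)→(p4,1,+1)
state=p4 head=-3 tape=_01[0]01110100   (p4,0)→(p4,_,-1)
state=p4 head=-4 tape=_0[1]_01110100   (p4,1)→(p4,_,-1)
state=p4 head=-5 tape=_[0]__01110100   (p4,0)→(p4,_,-1)
state=p4 head=-6 tape=[_]___01110100   (p4,_)→(p0,0,+1)
state=p0 head=-5 tape=0[_]__01110100   (p0,_)→(p2,_,+1)
state=p2 head=-4 tape=0_[_]_01110100   (p2,_)→(p1,1,+1)
state=p1 head=-3 tape=0_1[_]01110100   (p1,_)→(p3,1,-1)
state=p3 head=-4 tape=0_[1]101110100
Cell -6 holds 0 when M halts.

0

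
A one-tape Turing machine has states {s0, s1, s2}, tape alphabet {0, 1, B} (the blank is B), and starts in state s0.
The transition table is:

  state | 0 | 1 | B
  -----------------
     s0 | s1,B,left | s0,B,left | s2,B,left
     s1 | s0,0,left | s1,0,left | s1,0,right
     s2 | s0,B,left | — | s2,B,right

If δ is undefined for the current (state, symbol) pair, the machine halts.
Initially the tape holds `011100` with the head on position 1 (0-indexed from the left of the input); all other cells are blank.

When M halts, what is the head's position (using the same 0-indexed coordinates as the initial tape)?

s0 | BBB0[1]1100   read 1 → write B, move left, go to s0
s0 | BBB[0]B1100   read 0 → write B, move left, go to s1
s1 | BB[B]BB1100   read B → write 0, move right, go to s1
s1 | BB0[B]B1100   read B → write 0, move right, go to s1
s1 | BB00[B]1100   read B → write 0, move right, go to s1
s1 | BB000[1]100   read 1 → write 0, move left, go to s1
s1 | BB00[0]0100   read 0 → write 0, move left, go to s0
s0 | BB0[0]00100   read 0 → write B, move left, go to s1
s1 | BB[0]B00100   read 0 → write 0, move left, go to s0
s0 | B[B]0B00100   read B → write B, move left, go to s2
s2 | [B]B0B00100   read B → write B, move right, go to s2
s2 | B[B]0B00100   read B → write B, move right, go to s2
s2 | BB[0]B00100   read 0 → write B, move left, go to s0
s0 | B[B]BB00100   read B → write B, move left, go to s2
s2 | [B]BBB00100   read B → write B, move right, go to s2
s2 | B[B]BB00100   read B → write B, move right, go to s2
s2 | BB[B]B00100   read B → write B, move right, go to s2
s2 | BBB[B]00100   read B → write B, move right, go to s2
s2 | BBBB[0]0100   read 0 → write B, move left, go to s0
s0 | BBB[B]B0100   read B → write B, move left, go to s2
s2 | BB[B]BB0100   read B → write B, move right, go to s2
s2 | BBB[B]B0100   read B → write B, move right, go to s2
s2 | BBBB[B]0100   read B → write B, move right, go to s2
s2 | BBBBB[0]100   read 0 → write B, move left, go to s0
s0 | BBBB[B]B100   read B → write B, move left, go to s2
s2 | BBB[B]BB100   read B → write B, move right, go to s2
s2 | BBBB[B]B100   read B → write B, move right, go to s2
s2 | BBBBB[B]100   read B → write B, move right, go to s2
s2 | BBBBBB[1]00
At halt the head is at cell 3.

3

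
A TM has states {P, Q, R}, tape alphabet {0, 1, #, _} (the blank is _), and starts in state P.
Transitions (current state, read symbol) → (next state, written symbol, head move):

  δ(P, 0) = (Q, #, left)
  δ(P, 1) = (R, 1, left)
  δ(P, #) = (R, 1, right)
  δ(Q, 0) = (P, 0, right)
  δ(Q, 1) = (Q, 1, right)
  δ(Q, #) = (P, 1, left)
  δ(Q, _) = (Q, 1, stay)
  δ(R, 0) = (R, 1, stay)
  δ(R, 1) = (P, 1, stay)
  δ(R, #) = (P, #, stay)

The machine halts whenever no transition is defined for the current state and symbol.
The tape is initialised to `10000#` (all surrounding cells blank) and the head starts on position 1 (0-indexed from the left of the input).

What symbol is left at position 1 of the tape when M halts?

state=P head=1 tape=_1[0]000#   (P,0)→(Q,#,left)
state=Q head=0 tape=_[1]#000#   (Q,1)→(Q,1,right)
state=Q head=1 tape=_1[#]000#   (Q,#)→(P,1,left)
state=P head=0 tape=_[1]1000#   (P,1)→(R,1,left)
state=R head=-1 tape=[_]11000#
Cell 1 holds 1 when M halts.

1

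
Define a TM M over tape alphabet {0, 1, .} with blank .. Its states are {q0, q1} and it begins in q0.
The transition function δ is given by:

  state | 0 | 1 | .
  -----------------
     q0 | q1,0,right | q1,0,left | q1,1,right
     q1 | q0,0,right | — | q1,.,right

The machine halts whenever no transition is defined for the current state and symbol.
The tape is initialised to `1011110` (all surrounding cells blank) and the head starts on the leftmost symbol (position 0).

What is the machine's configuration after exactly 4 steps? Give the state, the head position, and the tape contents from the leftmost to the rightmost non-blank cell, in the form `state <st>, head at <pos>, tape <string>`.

state q1, head at 2, tape 0011110

q0 | .[1]011110   read 1 → write 0, move left, go to q1
q1 | [.]0011110   read . → write ., move right, go to q1
q1 | .[0]011110   read 0 → write 0, move right, go to q0
q0 | .0[0]11110   read 0 → write 0, move right, go to q1
q1 | .00[1]1110
After 4 steps: state q1, head at 2, tape 0011110.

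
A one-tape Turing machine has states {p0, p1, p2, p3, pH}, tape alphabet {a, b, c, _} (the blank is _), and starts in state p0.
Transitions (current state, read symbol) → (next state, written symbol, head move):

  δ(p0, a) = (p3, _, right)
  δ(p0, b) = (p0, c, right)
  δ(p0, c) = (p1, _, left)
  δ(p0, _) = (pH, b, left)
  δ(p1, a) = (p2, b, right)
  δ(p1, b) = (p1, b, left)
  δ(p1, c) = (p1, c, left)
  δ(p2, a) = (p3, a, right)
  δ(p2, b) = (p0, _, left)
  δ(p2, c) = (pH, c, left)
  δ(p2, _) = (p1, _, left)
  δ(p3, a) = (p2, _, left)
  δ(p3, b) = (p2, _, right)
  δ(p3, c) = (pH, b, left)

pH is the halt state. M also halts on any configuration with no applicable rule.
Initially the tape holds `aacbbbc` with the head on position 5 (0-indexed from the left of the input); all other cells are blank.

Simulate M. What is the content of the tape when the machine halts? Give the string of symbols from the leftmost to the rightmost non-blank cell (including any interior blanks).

abcbbc

p0 | aacbb[b]c   read b → write c, move right, go to p0
p0 | aacbbc[c]   read c → write _, move left, go to p1
p1 | aacbb[c]_   read c → write c, move left, go to p1
p1 | aacb[b]c_   read b → write b, move left, go to p1
p1 | aac[b]bc_   read b → write b, move left, go to p1
p1 | aa[c]bbc_   read c → write c, move left, go to p1
p1 | a[a]cbbc_   read a → write b, move right, go to p2
p2 | ab[c]bbc_   read c → write c, move left, go to pH
pH | a[b]cbbc_
The non-blank tape span at halt is abcbbc.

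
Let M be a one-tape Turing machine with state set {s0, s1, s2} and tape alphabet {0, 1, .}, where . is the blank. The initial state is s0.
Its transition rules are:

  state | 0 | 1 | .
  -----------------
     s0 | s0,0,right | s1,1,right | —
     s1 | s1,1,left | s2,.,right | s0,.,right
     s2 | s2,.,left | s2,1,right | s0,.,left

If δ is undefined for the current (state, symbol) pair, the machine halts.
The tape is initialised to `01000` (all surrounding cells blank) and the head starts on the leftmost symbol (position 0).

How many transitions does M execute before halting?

11

state=s0 head=0 tape=[0]1000.   (s0,0)→(s0,0,right)
state=s0 head=1 tape=0[1]000.   (s0,1)→(s1,1,right)
state=s1 head=2 tape=01[0]00.   (s1,0)→(s1,1,left)
state=s1 head=1 tape=0[1]100.   (s1,1)→(s2,.,right)
state=s2 head=2 tape=0.[1]00.   (s2,1)→(s2,1,right)
state=s2 head=3 tape=0.1[0]0.   (s2,0)→(s2,.,left)
state=s2 head=2 tape=0.[1].0.   (s2,1)→(s2,1,right)
state=s2 head=3 tape=0.1[.]0.   (s2,.)→(s0,.,left)
state=s0 head=2 tape=0.[1].0.   (s0,1)→(s1,1,right)
state=s1 head=3 tape=0.1[.]0.   (s1,.)→(s0,.,right)
state=s0 head=4 tape=0.1.[0].   (s0,0)→(s0,0,right)
state=s0 head=5 tape=0.1.0[.]
M halts after 11 transitions.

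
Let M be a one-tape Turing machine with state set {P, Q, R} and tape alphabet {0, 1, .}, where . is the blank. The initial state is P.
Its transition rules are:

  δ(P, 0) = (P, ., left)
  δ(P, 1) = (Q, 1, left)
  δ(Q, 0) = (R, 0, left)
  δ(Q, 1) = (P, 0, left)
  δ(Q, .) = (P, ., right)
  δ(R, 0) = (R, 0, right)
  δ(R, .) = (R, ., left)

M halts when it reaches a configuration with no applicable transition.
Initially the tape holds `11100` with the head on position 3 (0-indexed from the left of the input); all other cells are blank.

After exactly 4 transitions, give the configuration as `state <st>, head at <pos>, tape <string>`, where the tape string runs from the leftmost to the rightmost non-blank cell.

state Q, head at -1, tape 101.0

P | .111[0]0   read 0 → write ., move left, go to P
P | .11[1].0   read 1 → write 1, move left, go to Q
Q | .1[1]1.0   read 1 → write 0, move left, go to P
P | .[1]01.0   read 1 → write 1, move left, go to Q
Q | [.]101.0
After 4 steps: state Q, head at -1, tape 101.0.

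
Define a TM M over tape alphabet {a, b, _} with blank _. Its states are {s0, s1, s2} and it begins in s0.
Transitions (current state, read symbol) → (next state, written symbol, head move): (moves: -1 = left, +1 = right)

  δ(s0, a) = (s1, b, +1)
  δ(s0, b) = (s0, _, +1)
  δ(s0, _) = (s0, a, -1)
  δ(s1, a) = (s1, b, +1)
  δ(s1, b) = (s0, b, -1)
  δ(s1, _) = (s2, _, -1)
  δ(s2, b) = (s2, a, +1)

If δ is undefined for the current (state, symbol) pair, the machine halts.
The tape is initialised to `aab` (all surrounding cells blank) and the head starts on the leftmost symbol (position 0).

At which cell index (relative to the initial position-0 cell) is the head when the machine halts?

4

state=s0 head=0 tape=[a]ab__   (s0,a)→(s1,b,+1)
state=s1 head=1 tape=b[a]b__   (s1,a)→(s1,b,+1)
state=s1 head=2 tape=bb[b]__   (s1,b)→(s0,b,-1)
state=s0 head=1 tape=b[b]b__   (s0,b)→(s0,_,+1)
state=s0 head=2 tape=b_[b]__   (s0,b)→(s0,_,+1)
state=s0 head=3 tape=b__[_]_   (s0,_)→(s0,a,-1)
state=s0 head=2 tape=b_[_]a_   (s0,_)→(s0,a,-1)
state=s0 head=1 tape=b[_]aa_   (s0,_)→(s0,a,-1)
state=s0 head=0 tape=[b]aaa_   (s0,b)→(s0,_,+1)
state=s0 head=1 tape=_[a]aa_   (s0,a)→(s1,b,+1)
state=s1 head=2 tape=_b[a]a_   (s1,a)→(s1,b,+1)
state=s1 head=3 tape=_bb[a]_   (s1,a)→(s1,b,+1)
state=s1 head=4 tape=_bbb[_]   (s1,_)→(s2,_,-1)
state=s2 head=3 tape=_bb[b]_   (s2,b)→(s2,a,+1)
state=s2 head=4 tape=_bba[_]
At halt the head is at cell 4.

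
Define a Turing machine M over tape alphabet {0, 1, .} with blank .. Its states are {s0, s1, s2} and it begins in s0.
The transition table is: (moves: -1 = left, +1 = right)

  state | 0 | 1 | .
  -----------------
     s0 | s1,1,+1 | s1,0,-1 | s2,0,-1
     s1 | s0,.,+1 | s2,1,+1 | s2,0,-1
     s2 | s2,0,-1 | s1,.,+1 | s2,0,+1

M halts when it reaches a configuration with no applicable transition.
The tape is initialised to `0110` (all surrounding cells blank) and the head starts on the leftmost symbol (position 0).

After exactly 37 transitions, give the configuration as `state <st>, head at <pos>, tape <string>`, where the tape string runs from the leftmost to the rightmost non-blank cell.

state=s0 head=0 tape=[0]110....   (s0,0)→(s1,1,+1)
state=s1 head=1 tape=1[1]10....   (s1,1)→(s2,1,+1)
state=s2 head=2 tape=11[1]0....   (s2,1)→(s1,.,+1)
state=s1 head=3 tape=11.[0]....   (s1,0)→(s0,.,+1)
state=s0 head=4 tape=11..[.]...   (s0,.)→(s2,0,-1)
state=s2 head=3 tape=11.[.]0...   (s2,.)→(s2,0,+1)
state=s2 head=4 tape=11.0[0]...   (s2,0)→(s2,0,-1)
state=s2 head=3 tape=11.[0]0...   (s2,0)→(s2,0,-1)
state=s2 head=2 tape=11[.]00...   (s2,.)→(s2,0,+1)
state=s2 head=3 tape=110[0]0...   (s2,0)→(s2,0,-1)
state=s2 head=2 tape=11[0]00...   (s2,0)→(s2,0,-1)
state=s2 head=1 tape=1[1]000...   (s2,1)→(s1,.,+1)
state=s1 head=2 tape=1.[0]00...   (s1,0)→(s0,.,+1)
state=s0 head=3 tape=1..[0]0...   (s0,0)→(s1,1,+1)
state=s1 head=4 tape=1..1[0]...   (s1,0)→(s0,.,+1)
state=s0 head=5 tape=1..1.[.]..   (s0,.)→(s2,0,-1)
state=s2 head=4 tape=1..1[.]0..   (s2,.)→(s2,0,+1)
state=s2 head=5 tape=1..10[0]..   (s2,0)→(s2,0,-1)
state=s2 head=4 tape=1..1[0]0..   (s2,0)→(s2,0,-1)
state=s2 head=3 tape=1..[1]00..   (s2,1)→(s1,.,+1)
state=s1 head=4 tape=1...[0]0..   (s1,0)→(s0,.,+1)
state=s0 head=5 tape=1....[0]..   (s0,0)→(s1,1,+1)
state=s1 head=6 tape=1....1[.].   (s1,.)→(s2,0,-1)
state=s2 head=5 tape=1....[1]0.   (s2,1)→(s1,.,+1)
state=s1 head=6 tape=1.....[0].   (s1,0)→(s0,.,+1)
state=s0 head=7 tape=1......[.]   (s0,.)→(s2,0,-1)
state=s2 head=6 tape=1.....[.]0   (s2,.)→(s2,0,+1)
state=s2 head=7 tape=1.....0[0]   (s2,0)→(s2,0,-1)
state=s2 head=6 tape=1.....[0]0   (s2,0)→(s2,0,-1)
state=s2 head=5 tape=1....[.]00   (s2,.)→(s2,0,+1)
state=s2 head=6 tape=1....0[0]0   (s2,0)→(s2,0,-1)
state=s2 head=5 tape=1....[0]00   (s2,0)→(s2,0,-1)
state=s2 head=4 tape=1...[.]000   (s2,.)→(s2,0,+1)
state=s2 head=5 tape=1...0[0]00   (s2,0)→(s2,0,-1)
state=s2 head=4 tape=1...[0]000   (s2,0)→(s2,0,-1)
state=s2 head=3 tape=1..[.]0000   (s2,.)→(s2,0,+1)
state=s2 head=4 tape=1..0[0]000   (s2,0)→(s2,0,-1)
state=s2 head=3 tape=1..[0]0000
After 37 steps: state s2, head at 3, tape 1..00000.

state s2, head at 3, tape 1..00000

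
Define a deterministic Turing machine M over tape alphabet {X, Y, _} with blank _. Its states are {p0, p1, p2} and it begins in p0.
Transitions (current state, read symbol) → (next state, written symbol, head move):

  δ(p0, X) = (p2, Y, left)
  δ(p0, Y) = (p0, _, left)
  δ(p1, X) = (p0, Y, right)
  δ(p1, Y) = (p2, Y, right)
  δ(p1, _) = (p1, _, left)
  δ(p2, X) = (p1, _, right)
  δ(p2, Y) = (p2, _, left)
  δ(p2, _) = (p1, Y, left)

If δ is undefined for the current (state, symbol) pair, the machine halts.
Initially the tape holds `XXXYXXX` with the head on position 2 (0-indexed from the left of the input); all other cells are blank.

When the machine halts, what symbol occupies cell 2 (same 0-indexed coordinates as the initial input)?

p0 | _XX[X]YXXX   read X → write Y, move left, go to p2
p2 | _X[X]YYXXX   read X → write _, move right, go to p1
p1 | _X_[Y]YXXX   read Y → write Y, move right, go to p2
p2 | _X_Y[Y]XXX   read Y → write _, move left, go to p2
p2 | _X_[Y]_XXX   read Y → write _, move left, go to p2
p2 | _X[_]__XXX   read _ → write Y, move left, go to p1
p1 | _[X]Y__XXX   read X → write Y, move right, go to p0
p0 | _Y[Y]__XXX   read Y → write _, move left, go to p0
p0 | _[Y]___XXX   read Y → write _, move left, go to p0
p0 | [_]____XXX
Cell 2 holds _ when M halts.

_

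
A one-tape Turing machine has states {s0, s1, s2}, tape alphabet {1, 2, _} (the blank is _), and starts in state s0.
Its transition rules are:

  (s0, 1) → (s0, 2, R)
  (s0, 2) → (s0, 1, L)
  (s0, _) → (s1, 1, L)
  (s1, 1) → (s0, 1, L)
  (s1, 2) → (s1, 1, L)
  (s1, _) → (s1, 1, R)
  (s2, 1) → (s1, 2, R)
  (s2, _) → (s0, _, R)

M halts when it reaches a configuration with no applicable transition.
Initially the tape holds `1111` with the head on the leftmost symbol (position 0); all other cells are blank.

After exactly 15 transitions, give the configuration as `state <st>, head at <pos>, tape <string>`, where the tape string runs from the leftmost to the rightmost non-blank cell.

state=s0 head=0 tape=_[1]111_   (s0,1)→(s0,2,R)
state=s0 head=1 tape=_2[1]11_   (s0,1)→(s0,2,R)
state=s0 head=2 tape=_22[1]1_   (s0,1)→(s0,2,R)
state=s0 head=3 tape=_222[1]_   (s0,1)→(s0,2,R)
state=s0 head=4 tape=_2222[_]   (s0,_)→(s1,1,L)
state=s1 head=3 tape=_222[2]1   (s1,2)→(s1,1,L)
state=s1 head=2 tape=_22[2]11   (s1,2)→(s1,1,L)
state=s1 head=1 tape=_2[2]111   (s1,2)→(s1,1,L)
state=s1 head=0 tape=_[2]1111   (s1,2)→(s1,1,L)
state=s1 head=-1 tape=[_]11111   (s1,_)→(s1,1,R)
state=s1 head=0 tape=1[1]1111   (s1,1)→(s0,1,L)
state=s0 head=-1 tape=[1]11111   (s0,1)→(s0,2,R)
state=s0 head=0 tape=2[1]1111   (s0,1)→(s0,2,R)
state=s0 head=1 tape=22[1]111   (s0,1)→(s0,2,R)
state=s0 head=2 tape=222[1]11   (s0,1)→(s0,2,R)
state=s0 head=3 tape=2222[1]1
After 15 steps: state s0, head at 3, tape 222211.

state s0, head at 3, tape 222211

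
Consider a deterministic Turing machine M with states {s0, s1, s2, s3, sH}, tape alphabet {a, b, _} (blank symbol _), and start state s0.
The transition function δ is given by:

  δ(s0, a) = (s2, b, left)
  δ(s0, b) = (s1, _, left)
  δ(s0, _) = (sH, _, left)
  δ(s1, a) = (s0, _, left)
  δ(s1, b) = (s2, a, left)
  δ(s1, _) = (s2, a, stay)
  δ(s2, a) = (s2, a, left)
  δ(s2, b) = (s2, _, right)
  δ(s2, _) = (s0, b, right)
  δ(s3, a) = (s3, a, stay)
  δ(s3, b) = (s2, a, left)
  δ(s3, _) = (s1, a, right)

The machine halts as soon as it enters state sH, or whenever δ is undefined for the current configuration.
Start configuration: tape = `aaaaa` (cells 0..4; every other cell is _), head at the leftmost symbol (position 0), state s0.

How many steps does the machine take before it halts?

state=s0 head=0 tape=__[a]aaaa__   (s0,a)→(s2,b,left)
state=s2 head=-1 tape=_[_]baaaa__   (s2,_)→(s0,b,right)
state=s0 head=0 tape=_b[b]aaaa__   (s0,b)→(s1,_,left)
state=s1 head=-1 tape=_[b]_aaaa__   (s1,b)→(s2,a,left)
state=s2 head=-2 tape=[_]a_aaaa__   (s2,_)→(s0,b,right)
state=s0 head=-1 tape=b[a]_aaaa__   (s0,a)→(s2,b,left)
state=s2 head=-2 tape=[b]b_aaaa__   (s2,b)→(s2,_,right)
state=s2 head=-1 tape=_[b]_aaaa__   (s2,b)→(s2,_,right)
state=s2 head=0 tape=__[_]aaaa__   (s2,_)→(s0,b,right)
state=s0 head=1 tape=__b[a]aaa__   (s0,a)→(s2,b,left)
state=s2 head=0 tape=__[b]baaa__   (s2,b)→(s2,_,right)
state=s2 head=1 tape=___[b]aaa__   (s2,b)→(s2,_,right)
state=s2 head=2 tape=____[a]aa__   (s2,a)→(s2,a,left)
state=s2 head=1 tape=___[_]aaa__   (s2,_)→(s0,b,right)
state=s0 head=2 tape=___b[a]aa__   (s0,a)→(s2,b,left)
state=s2 head=1 tape=___[b]baa__   (s2,b)→(s2,_,right)
state=s2 head=2 tape=____[b]aa__   (s2,b)→(s2,_,right)
state=s2 head=3 tape=_____[a]a__   (s2,a)→(s2,a,left)
state=s2 head=2 tape=____[_]aa__   (s2,_)→(s0,b,right)
state=s0 head=3 tape=____b[a]a__   (s0,a)→(s2,b,left)
state=s2 head=2 tape=____[b]ba__   (s2,b)→(s2,_,right)
state=s2 head=3 tape=_____[b]a__   (s2,b)→(s2,_,right)
state=s2 head=4 tape=______[a]__   (s2,a)→(s2,a,left)
state=s2 head=3 tape=_____[_]a__   (s2,_)→(s0,b,right)
state=s0 head=4 tape=_____b[a]__   (s0,a)→(s2,b,left)
state=s2 head=3 tape=_____[b]b__   (s2,b)→(s2,_,right)
state=s2 head=4 tape=______[b]__   (s2,b)→(s2,_,right)
state=s2 head=5 tape=_______[_]_   (s2,_)→(s0,b,right)
state=s0 head=6 tape=_______b[_]   (s0,_)→(sH,_,left)
state=sH head=5 tape=_______[b]_
M halts after 29 transitions.

29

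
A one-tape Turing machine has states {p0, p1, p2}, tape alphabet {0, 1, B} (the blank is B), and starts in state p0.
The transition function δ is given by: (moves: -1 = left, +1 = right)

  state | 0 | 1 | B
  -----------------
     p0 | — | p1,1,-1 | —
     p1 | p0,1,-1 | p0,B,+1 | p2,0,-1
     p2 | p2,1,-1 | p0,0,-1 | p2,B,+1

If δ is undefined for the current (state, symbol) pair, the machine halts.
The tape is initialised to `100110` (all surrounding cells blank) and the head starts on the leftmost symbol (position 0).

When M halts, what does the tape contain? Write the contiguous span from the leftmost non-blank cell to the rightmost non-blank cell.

state=p0 head=0 tape=BB[1]00110   (p0,1)→(p1,1,-1)
state=p1 head=-1 tape=B[B]100110   (p1,B)→(p2,0,-1)
state=p2 head=-2 tape=[B]0100110   (p2,B)→(p2,B,+1)
state=p2 head=-1 tape=B[0]100110   (p2,0)→(p2,1,-1)
state=p2 head=-2 tape=[B]1100110   (p2,B)→(p2,B,+1)
state=p2 head=-1 tape=B[1]100110   (p2,1)→(p0,0,-1)
state=p0 head=-2 tape=[B]0100110
The non-blank tape span at halt is 0100110.

0100110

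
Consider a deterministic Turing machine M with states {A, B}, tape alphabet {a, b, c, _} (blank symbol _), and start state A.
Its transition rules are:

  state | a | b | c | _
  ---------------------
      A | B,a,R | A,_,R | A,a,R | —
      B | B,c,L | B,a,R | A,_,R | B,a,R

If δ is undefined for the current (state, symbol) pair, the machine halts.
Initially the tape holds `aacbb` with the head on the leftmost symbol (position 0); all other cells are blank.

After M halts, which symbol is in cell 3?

A | _[a]acbb_   read a → write a, move R, go to B
B | _a[a]cbb_   read a → write c, move L, go to B
B | _[a]ccbb_   read a → write c, move L, go to B
B | [_]cccbb_   read _ → write a, move R, go to B
B | a[c]ccbb_   read c → write _, move R, go to A
A | a_[c]cbb_   read c → write a, move R, go to A
A | a_a[c]bb_   read c → write a, move R, go to A
A | a_aa[b]b_   read b → write _, move R, go to A
A | a_aa_[b]_   read b → write _, move R, go to A
A | a_aa__[_]
Cell 3 holds _ when M halts.

_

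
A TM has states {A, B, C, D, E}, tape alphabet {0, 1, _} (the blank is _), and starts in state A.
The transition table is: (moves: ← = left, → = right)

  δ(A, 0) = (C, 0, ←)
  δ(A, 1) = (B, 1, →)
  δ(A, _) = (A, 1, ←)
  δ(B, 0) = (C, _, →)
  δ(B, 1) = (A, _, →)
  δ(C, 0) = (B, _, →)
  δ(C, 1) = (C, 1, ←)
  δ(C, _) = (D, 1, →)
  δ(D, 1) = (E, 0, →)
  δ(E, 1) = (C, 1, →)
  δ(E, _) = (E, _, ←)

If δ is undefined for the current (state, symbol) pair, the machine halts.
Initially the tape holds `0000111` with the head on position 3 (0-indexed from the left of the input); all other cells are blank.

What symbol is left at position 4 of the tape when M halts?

A | 000[0]111_   read 0 → write 0, move ←, go to C
C | 00[0]0111_   read 0 → write _, move →, go to B
B | 00_[0]111_   read 0 → write _, move →, go to C
C | 00__[1]11_   read 1 → write 1, move ←, go to C
C | 00_[_]111_   read _ → write 1, move →, go to D
D | 00_1[1]11_   read 1 → write 0, move →, go to E
E | 00_10[1]1_   read 1 → write 1, move →, go to C
C | 00_101[1]_   read 1 → write 1, move ←, go to C
C | 00_10[1]1_   read 1 → write 1, move ←, go to C
C | 00_1[0]11_   read 0 → write _, move →, go to B
B | 00_1_[1]1_   read 1 → write _, move →, go to A
A | 00_1__[1]_   read 1 → write 1, move →, go to B
B | 00_1__1[_]
Cell 4 holds _ when M halts.

_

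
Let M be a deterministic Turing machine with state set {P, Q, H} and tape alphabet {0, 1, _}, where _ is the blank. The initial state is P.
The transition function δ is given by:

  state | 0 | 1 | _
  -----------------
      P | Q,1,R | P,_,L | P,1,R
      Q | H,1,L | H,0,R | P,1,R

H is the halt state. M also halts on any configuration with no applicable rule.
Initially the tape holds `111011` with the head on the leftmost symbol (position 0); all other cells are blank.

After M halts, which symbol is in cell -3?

1

state=P head=0 tape=___[1]11011   (P,1)→(P,_,L)
state=P head=-1 tape=__[_]_11011   (P,_)→(P,1,R)
state=P head=0 tape=__1[_]11011   (P,_)→(P,1,R)
state=P head=1 tape=__11[1]1011   (P,1)→(P,_,L)
state=P head=0 tape=__1[1]_1011   (P,1)→(P,_,L)
state=P head=-1 tape=__[1]__1011   (P,1)→(P,_,L)
state=P head=-2 tape=_[_]___1011   (P,_)→(P,1,R)
state=P head=-1 tape=_1[_]__1011   (P,_)→(P,1,R)
state=P head=0 tape=_11[_]_1011   (P,_)→(P,1,R)
state=P head=1 tape=_111[_]1011   (P,_)→(P,1,R)
state=P head=2 tape=_1111[1]011   (P,1)→(P,_,L)
state=P head=1 tape=_111[1]_011   (P,1)→(P,_,L)
state=P head=0 tape=_11[1]__011   (P,1)→(P,_,L)
state=P head=-1 tape=_1[1]___011   (P,1)→(P,_,L)
state=P head=-2 tape=_[1]____011   (P,1)→(P,_,L)
state=P head=-3 tape=[_]_____011   (P,_)→(P,1,R)
state=P head=-2 tape=1[_]____011   (P,_)→(P,1,R)
state=P head=-1 tape=11[_]___011   (P,_)→(P,1,R)
state=P head=0 tape=111[_]__011   (P,_)→(P,1,R)
state=P head=1 tape=1111[_]_011   (P,_)→(P,1,R)
state=P head=2 tape=11111[_]011   (P,_)→(P,1,R)
state=P head=3 tape=111111[0]11   (P,0)→(Q,1,R)
state=Q head=4 tape=1111111[1]1   (Q,1)→(H,0,R)
state=H head=5 tape=11111110[1]
Cell -3 holds 1 when M halts.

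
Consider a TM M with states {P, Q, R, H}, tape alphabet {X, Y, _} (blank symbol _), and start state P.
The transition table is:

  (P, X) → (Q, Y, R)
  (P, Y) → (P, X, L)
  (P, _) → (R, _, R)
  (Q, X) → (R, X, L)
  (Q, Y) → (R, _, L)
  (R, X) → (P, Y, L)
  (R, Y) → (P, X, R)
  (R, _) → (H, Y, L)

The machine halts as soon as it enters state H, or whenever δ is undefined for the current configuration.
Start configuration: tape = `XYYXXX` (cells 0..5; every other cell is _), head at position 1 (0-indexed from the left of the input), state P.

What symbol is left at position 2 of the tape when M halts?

_

state=P head=1 tape=X[Y]YXXX_   (P,Y)→(P,X,L)
state=P head=0 tape=[X]XYXXX_   (P,X)→(Q,Y,R)
state=Q head=1 tape=Y[X]YXXX_   (Q,X)→(R,X,L)
state=R head=0 tape=[Y]XYXXX_   (R,Y)→(P,X,R)
state=P head=1 tape=X[X]YXXX_   (P,X)→(Q,Y,R)
state=Q head=2 tape=XY[Y]XXX_   (Q,Y)→(R,_,L)
state=R head=1 tape=X[Y]_XXX_   (R,Y)→(P,X,R)
state=P head=2 tape=XX[_]XXX_   (P,_)→(R,_,R)
state=R head=3 tape=XX_[X]XX_   (R,X)→(P,Y,L)
state=P head=2 tape=XX[_]YXX_   (P,_)→(R,_,R)
state=R head=3 tape=XX_[Y]XX_   (R,Y)→(P,X,R)
state=P head=4 tape=XX_X[X]X_   (P,X)→(Q,Y,R)
state=Q head=5 tape=XX_XY[X]_   (Q,X)→(R,X,L)
state=R head=4 tape=XX_X[Y]X_   (R,Y)→(P,X,R)
state=P head=5 tape=XX_XX[X]_   (P,X)→(Q,Y,R)
state=Q head=6 tape=XX_XXY[_]
Cell 2 holds _ when M halts.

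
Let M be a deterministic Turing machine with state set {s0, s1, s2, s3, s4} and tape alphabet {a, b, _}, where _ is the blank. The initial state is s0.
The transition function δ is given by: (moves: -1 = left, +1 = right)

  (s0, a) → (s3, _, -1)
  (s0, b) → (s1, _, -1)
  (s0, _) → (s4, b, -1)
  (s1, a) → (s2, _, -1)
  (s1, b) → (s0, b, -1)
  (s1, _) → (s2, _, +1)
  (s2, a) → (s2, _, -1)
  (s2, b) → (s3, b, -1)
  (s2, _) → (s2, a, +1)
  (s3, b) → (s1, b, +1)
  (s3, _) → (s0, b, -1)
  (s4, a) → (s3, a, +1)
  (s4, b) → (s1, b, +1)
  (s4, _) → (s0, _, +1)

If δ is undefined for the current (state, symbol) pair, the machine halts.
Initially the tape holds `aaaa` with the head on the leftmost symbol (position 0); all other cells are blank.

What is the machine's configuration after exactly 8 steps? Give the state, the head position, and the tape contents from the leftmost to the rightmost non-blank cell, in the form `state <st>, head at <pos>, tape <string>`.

state s3, head at -2, tape ab_aaa

s0 | ___[a]aaa   read a → write _, move -1, go to s3
s3 | __[_]_aaa   read _ → write b, move -1, go to s0
s0 | _[_]b_aaa   read _ → write b, move -1, go to s4
s4 | [_]bb_aaa   read _ → write _, move +1, go to s0
s0 | _[b]b_aaa   read b → write _, move -1, go to s1
s1 | [_]_b_aaa   read _ → write _, move +1, go to s2
s2 | _[_]b_aaa   read _ → write a, move +1, go to s2
s2 | _a[b]_aaa   read b → write b, move -1, go to s3
s3 | _[a]b_aaa
After 8 steps: state s3, head at -2, tape ab_aaa.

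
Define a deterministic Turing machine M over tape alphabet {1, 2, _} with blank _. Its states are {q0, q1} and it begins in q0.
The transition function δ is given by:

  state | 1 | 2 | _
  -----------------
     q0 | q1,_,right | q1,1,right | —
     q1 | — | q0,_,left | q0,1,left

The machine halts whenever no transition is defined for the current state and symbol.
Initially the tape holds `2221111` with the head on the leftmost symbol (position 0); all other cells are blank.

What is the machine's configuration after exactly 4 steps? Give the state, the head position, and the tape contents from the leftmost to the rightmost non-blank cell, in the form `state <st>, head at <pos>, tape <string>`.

q0 | [2]221111   read 2 → write 1, move right, go to q1
q1 | 1[2]21111   read 2 → write _, move left, go to q0
q0 | [1]_21111   read 1 → write _, move right, go to q1
q1 | _[_]21111   read _ → write 1, move left, go to q0
q0 | [_]121111
After 4 steps: state q0, head at 0, tape 121111.

state q0, head at 0, tape 121111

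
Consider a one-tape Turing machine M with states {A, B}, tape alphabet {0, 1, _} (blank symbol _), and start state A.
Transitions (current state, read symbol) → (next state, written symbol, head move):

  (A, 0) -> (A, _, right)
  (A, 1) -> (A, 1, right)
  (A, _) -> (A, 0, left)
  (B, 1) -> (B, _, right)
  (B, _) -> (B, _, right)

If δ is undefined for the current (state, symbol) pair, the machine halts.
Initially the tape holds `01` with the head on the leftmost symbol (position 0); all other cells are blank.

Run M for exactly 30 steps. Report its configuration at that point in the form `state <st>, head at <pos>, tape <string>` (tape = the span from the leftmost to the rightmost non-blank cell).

state A, head at 2, tape 1_0000

A | [0]1_____   read 0 → write _, move right, go to A
A | _[1]_____   read 1 → write 1, move right, go to A
A | _1[_]____   read _ → write 0, move left, go to A
A | _[1]0____   read 1 → write 1, move right, go to A
A | _1[0]____   read 0 → write _, move right, go to A
A | _1_[_]___   read _ → write 0, move left, go to A
A | _1[_]0___   read _ → write 0, move left, go to A
A | _[1]00___   read 1 → write 1, move right, go to A
A | _1[0]0___   read 0 → write _, move right, go to A
A | _1_[0]___   read 0 → write _, move right, go to A
A | _1__[_]__   read _ → write 0, move left, go to A
A | _1_[_]0__   read _ → write 0, move left, go to A
A | _1[_]00__   read _ → write 0, move left, go to A
A | _[1]000__   read 1 → write 1, move right, go to A
A | _1[0]00__   read 0 → write _, move right, go to A
A | _1_[0]0__   read 0 → write _, move right, go to A
A | _1__[0]__   read 0 → write _, move right, go to A
A | _1___[_]_   read _ → write 0, move left, go to A
A | _1__[_]0_   read _ → write 0, move left, go to A
A | _1_[_]00_   read _ → write 0, move left, go to A
A | _1[_]000_   read _ → write 0, move left, go to A
A | _[1]0000_   read 1 → write 1, move right, go to A
A | _1[0]000_   read 0 → write _, move right, go to A
A | _1_[0]00_   read 0 → write _, move right, go to A
A | _1__[0]0_   read 0 → write _, move right, go to A
A | _1___[0]_   read 0 → write _, move right, go to A
A | _1____[_]   read _ → write 0, move left, go to A
A | _1___[_]0   read _ → write 0, move left, go to A
A | _1__[_]00   read _ → write 0, move left, go to A
A | _1_[_]000   read _ → write 0, move left, go to A
A | _1[_]0000
After 30 steps: state A, head at 2, tape 1_0000.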